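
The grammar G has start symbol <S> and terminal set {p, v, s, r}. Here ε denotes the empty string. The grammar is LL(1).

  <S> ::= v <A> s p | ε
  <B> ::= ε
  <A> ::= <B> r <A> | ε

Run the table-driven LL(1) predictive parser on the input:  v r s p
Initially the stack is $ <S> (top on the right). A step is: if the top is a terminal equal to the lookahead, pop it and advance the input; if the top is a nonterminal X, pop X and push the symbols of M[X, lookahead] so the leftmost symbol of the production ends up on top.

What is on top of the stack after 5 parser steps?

     Stack            Input      Action
  1  $ <S>            v r s p $  expand <S> ::= v <A> s p
  2  $ p s <A> v      v r s p $  match v
  3  $ p s <A>        r s p $    expand <A> ::= <B> r <A>
  4  $ p s <A> r <B>  r s p $    expand <B> ::= ε
  5  $ p s <A> r      r s p $    match r
Stack after step 5: $ p s <A> (top = <A>).

<A>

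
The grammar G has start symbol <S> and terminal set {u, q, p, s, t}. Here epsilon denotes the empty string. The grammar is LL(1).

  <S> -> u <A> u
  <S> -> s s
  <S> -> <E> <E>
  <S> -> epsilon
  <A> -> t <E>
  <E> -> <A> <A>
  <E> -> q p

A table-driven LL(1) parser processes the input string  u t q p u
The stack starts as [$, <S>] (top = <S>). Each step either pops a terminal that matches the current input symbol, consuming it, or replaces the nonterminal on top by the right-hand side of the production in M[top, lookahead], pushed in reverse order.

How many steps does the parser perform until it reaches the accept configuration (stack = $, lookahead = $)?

     Stack      Input        Action
  1  $ <S>      u t q p u $  expand <S> -> u <A> u
  2  $ u <A> u  u t q p u $  match u
  3  $ u <A>    t q p u $    expand <A> -> t <E>
  4  $ u <E> t  t q p u $    match t
  5  $ u <E>    q p u $      expand <E> -> q p
  6  $ u p q    q p u $      match q
  7  $ u p      p u $        match p
  8  $ u        u $          match u
Accept reached after 8 steps.

8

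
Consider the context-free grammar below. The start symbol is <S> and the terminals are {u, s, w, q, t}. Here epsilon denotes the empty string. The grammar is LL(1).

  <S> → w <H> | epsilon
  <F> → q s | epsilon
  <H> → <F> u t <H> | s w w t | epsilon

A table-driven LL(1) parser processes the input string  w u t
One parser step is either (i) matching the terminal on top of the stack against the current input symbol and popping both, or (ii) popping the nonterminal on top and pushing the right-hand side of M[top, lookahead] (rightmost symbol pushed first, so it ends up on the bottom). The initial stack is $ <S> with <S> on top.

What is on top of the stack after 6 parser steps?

     Stack          Input    Action
  1  $ <S>          w u t $  expand <S> → w <H>
  2  $ <H> w        w u t $  match w
  3  $ <H>          u t $    expand <H> → <F> u t <H>
  4  $ <H> t u <F>  u t $    expand <F> → epsilon
  5  $ <H> t u      u t $    match u
  6  $ <H> t        t $      match t
Stack after step 6: $ <H> (top = <H>).

<H>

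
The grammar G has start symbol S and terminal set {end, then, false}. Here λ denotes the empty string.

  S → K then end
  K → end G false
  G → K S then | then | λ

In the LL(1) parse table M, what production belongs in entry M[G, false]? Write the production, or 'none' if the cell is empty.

G → λ

FIRST(K) = {end}
FIRST(S) = {end}  (via K then end)
FIRST(G) = {λ, end, then}  (via K S then)
FOLLOW(S) includes $ since S is the start symbol.
FOLLOW(G): in K→end G false, G is followed by false with FIRST {false}. Thus FOLLOW(G) = {false}.
For G → K S then: FIRST(K S then) = {end}, so it goes in M[G, t] for t ∈ {end}.
For G → then: FIRST(then) = {then}, so it goes in M[G, t] for t ∈ {then}.
For G → λ: FIRST(λ) = {λ}, so it goes in M[G, t] for t ∈ {}; since λ ∈ FIRST, also for every t ∈ FOLLOW(G) = {false}.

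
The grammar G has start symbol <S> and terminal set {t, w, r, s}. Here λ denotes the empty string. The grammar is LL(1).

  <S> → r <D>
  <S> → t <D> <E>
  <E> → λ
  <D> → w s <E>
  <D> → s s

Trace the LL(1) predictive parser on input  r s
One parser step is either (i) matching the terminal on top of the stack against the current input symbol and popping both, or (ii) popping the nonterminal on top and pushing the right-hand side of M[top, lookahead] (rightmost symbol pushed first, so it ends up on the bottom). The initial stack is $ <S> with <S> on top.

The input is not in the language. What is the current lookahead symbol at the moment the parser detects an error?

     Stack    Input  Action
  1  $ <S>    r s $  expand <S> → r <D>
  2  $ <D> r  r s $  match r
  3  $ <D>    s $    expand <D> → s s
  4  $ s s    s $    match s
  5  $ s      $      error: top is terminal s but lookahead is $

$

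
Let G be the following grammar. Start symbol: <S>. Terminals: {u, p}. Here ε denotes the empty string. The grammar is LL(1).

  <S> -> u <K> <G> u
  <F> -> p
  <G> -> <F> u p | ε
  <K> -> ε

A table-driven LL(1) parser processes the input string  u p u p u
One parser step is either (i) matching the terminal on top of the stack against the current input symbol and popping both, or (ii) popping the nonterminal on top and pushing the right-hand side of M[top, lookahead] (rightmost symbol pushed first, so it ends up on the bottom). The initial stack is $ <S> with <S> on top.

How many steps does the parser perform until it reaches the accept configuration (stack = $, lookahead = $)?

step 1: stack=$ <S>  input=u p u p u $  — expand <S> -> u <K> <G> u
step 2: stack=$ u <G> <K> u  input=u p u p u $  — match u
step 3: stack=$ u <G> <K>  input=p u p u $  — expand <K> -> ε
step 4: stack=$ u <G>  input=p u p u $  — expand <G> -> <F> u p
step 5: stack=$ u p u <F>  input=p u p u $  — expand <F> -> p
step 6: stack=$ u p u p  input=p u p u $  — match p
step 7: stack=$ u p u  input=u p u $  — match u
step 8: stack=$ u p  input=p u $  — match p
step 9: stack=$ u  input=u $  — match u
Accept reached after 9 steps.

9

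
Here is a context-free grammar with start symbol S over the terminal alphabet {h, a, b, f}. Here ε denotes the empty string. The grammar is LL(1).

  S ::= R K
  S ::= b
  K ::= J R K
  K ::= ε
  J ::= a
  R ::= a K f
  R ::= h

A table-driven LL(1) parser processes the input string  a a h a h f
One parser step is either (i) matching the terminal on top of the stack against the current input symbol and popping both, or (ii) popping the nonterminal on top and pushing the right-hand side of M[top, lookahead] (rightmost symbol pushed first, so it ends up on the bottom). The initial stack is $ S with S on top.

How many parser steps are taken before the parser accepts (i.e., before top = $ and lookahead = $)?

16

step 1: stack=$ S  input=a a h a h f $  — expand S ::= R K
step 2: stack=$ K R  input=a a h a h f $  — expand R ::= a K f
step 3: stack=$ K f K a  input=a a h a h f $  — match a
step 4: stack=$ K f K  input=a h a h f $  — expand K ::= J R K
step 5: stack=$ K f K R J  input=a h a h f $  — expand J ::= a
step 6: stack=$ K f K R a  input=a h a h f $  — match a
step 7: stack=$ K f K R  input=h a h f $  — expand R ::= h
step 8: stack=$ K f K h  input=h a h f $  — match h
step 9: stack=$ K f K  input=a h f $  — expand K ::= J R K
step 10: stack=$ K f K R J  input=a h f $  — expand J ::= a
step 11: stack=$ K f K R a  input=a h f $  — match a
step 12: stack=$ K f K R  input=h f $  — expand R ::= h
step 13: stack=$ K f K h  input=h f $  — match h
step 14: stack=$ K f K  input=f $  — expand K ::= ε
step 15: stack=$ K f  input=f $  — match f
step 16: stack=$ K  input=$  — expand K ::= ε
Accept reached after 16 steps.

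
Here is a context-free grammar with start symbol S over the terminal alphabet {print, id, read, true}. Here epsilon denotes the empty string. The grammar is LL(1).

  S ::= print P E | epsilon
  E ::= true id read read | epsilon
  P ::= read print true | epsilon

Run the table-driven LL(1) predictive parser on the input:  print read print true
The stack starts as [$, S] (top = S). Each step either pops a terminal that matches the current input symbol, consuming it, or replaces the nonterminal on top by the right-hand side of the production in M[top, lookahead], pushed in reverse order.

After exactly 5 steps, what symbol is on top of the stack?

true

     Stack                Input                    Action
  1  $ S                  print read print true $  expand S ::= print P E
  2  $ E P print          print read print true $  match print
  3  $ E P                read print true $        expand P ::= read print true
  4  $ E true print read  read print true $        match read
  5  $ E true print       print true $             match print
Stack after step 5: $ E true (top = true).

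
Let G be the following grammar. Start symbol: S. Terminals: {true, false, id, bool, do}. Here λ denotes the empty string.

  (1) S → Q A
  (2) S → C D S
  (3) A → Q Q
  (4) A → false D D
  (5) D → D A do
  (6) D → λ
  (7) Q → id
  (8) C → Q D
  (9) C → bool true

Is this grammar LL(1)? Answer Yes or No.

FIRST(S) = {bool, id}
FIRST(A) = {false, id}
FIRST(D) = {λ, false, id}
FIRST(Q) = {id}
FIRST(C) = {bool, id}
FOLLOW(S) = {$}
FOLLOW(A) = {$, do}
FOLLOW(D) = {$, bool, do, false, id}
FOLLOW(Q) = {$, bool, do, false, id}
FOLLOW(C) = {bool, false, id}
Cell M[D, false] receives both D → D A do and D → λ — the grammar is not LL(1).

No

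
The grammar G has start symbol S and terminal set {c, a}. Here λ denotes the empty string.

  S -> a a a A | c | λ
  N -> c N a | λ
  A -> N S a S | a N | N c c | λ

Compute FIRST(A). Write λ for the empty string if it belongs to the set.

FIRST(S) = {λ, a, c}
FIRST(N) = {λ, c}
FIRST(A) = {λ, a, c}  (via N S a S, N c c)

{λ, a, c}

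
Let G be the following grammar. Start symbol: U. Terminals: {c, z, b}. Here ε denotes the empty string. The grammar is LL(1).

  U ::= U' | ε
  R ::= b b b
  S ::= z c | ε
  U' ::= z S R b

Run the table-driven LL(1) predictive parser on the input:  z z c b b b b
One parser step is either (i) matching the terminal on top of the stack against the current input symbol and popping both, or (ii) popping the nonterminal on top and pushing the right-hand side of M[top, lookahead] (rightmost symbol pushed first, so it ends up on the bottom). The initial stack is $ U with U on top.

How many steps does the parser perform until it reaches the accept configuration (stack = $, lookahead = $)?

      Stack      Input            Action
   1  $ U        z z c b b b b $  expand U ::= U'
   2  $ U'       z z c b b b b $  expand U' ::= z S R b
   3  $ b R S z  z z c b b b b $  match z
   4  $ b R S    z c b b b b $    expand S ::= z c
   5  $ b R c z  z c b b b b $    match z
   6  $ b R c    c b b b b $      match c
   7  $ b R      b b b b $        expand R ::= b b b
   8  $ b b b b  b b b b $        match b
   9  $ b b b    b b b $          match b
  10  $ b b      b b $            match b
  11  $ b        b $              match b
Accept reached after 11 steps.

11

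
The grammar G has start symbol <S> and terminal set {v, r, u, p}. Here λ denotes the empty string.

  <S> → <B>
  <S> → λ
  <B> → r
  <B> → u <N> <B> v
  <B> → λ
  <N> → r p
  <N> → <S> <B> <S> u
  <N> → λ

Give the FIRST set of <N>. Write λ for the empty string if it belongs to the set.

{λ, r, u}

FIRST(<B>) = {λ, r, u}
FIRST(<S>) = {λ, r, u}  (via <B>)
FIRST(<N>) = {λ, r, u}  (via <S> <B> <S> u)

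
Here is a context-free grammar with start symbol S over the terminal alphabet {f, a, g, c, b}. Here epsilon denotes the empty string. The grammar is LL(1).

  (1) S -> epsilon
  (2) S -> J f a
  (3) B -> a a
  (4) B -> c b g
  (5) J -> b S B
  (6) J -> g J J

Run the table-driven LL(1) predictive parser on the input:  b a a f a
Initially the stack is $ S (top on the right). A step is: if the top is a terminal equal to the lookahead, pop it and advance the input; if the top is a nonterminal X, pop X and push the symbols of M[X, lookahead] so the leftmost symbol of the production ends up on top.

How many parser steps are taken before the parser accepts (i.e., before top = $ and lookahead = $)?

step 1: stack=$ S  input=b a a f a $  — expand S -> J f a
step 2: stack=$ a f J  input=b a a f a $  — expand J -> b S B
step 3: stack=$ a f B S b  input=b a a f a $  — match b
step 4: stack=$ a f B S  input=a a f a $  — expand S -> epsilon
step 5: stack=$ a f B  input=a a f a $  — expand B -> a a
step 6: stack=$ a f a a  input=a a f a $  — match a
step 7: stack=$ a f a  input=a f a $  — match a
step 8: stack=$ a f  input=f a $  — match f
step 9: stack=$ a  input=a $  — match a
Accept reached after 9 steps.

9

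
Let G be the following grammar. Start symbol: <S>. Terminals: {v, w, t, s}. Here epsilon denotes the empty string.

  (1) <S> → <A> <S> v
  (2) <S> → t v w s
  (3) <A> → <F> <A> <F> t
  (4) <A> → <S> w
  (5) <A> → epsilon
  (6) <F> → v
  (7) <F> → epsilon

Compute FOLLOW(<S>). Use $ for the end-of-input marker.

FIRST(<F>) = {epsilon, v}
FIRST(<S>) = {t, v}  (via <A> <S> v)
FIRST(<A>) = {epsilon, t, v}  (via <F> <A> <F> t, <S> w)
FOLLOW(<S>) includes $ since <S> is the start symbol.
FOLLOW(<S>): in <S>→<A> <S> v, <S> is followed by v with FIRST {v}; in <A>→<S> w, <S> is followed by w with FIRST {w}. Thus FOLLOW(<S>) = {$, v, w}.
FOLLOW(<A>): in <S>→<A> <S> v, <A> is followed by <S> v with FIRST {t, v}; in <A>→<F> <A> <F> t, <A> is followed by <F> t with FIRST {t, v}. Thus FOLLOW(<A>) = {t, v}.
FOLLOW(<F>): in <A>→<F> <A> <F> t (occurrence 1), <F> is followed by <A> <F> t with FIRST {t, v}; in <A>→<F> <A> <F> t (occurrence 2), <F> is followed by t with FIRST {t}. Thus FOLLOW(<F>) = {t, v}.

{$, v, w}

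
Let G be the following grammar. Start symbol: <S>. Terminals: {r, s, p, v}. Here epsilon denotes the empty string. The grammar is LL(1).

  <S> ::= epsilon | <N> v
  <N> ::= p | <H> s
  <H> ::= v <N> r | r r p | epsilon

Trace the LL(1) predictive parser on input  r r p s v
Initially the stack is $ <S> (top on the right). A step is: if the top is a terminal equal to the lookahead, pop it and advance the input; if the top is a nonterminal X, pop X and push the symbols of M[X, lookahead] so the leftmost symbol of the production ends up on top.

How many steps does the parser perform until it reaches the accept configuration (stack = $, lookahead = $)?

8

     Stack        Input        Action
  1  $ <S>        r r p s v $  expand <S> ::= <N> v
  2  $ v <N>      r r p s v $  expand <N> ::= <H> s
  3  $ v s <H>    r r p s v $  expand <H> ::= r r p
  4  $ v s p r r  r r p s v $  match r
  5  $ v s p r    r p s v $    match r
  6  $ v s p      p s v $      match p
  7  $ v s        s v $        match s
  8  $ v          v $          match v
Accept reached after 8 steps.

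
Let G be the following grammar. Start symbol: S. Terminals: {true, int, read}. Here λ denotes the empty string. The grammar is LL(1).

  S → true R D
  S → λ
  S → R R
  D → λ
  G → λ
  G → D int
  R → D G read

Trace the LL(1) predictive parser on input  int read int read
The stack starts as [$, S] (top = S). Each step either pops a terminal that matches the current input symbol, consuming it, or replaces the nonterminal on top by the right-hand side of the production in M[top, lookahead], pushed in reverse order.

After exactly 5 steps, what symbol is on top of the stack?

int

     Stack           Input                Action
  1  $ S             int read int read $  expand S → R R
  2  $ R R           int read int read $  expand R → D G read
  3  $ R read G D    int read int read $  expand D → λ
  4  $ R read G      int read int read $  expand G → D int
  5  $ R read int D  int read int read $  expand D → λ
Stack after step 5: $ R read int (top = int).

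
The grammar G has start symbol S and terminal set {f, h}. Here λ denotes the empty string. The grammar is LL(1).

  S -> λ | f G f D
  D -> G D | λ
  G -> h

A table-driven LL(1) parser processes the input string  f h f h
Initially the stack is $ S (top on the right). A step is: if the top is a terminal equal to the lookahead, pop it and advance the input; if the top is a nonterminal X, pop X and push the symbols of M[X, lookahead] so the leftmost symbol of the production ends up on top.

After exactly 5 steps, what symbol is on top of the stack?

D

     Stack      Input      Action
  1  $ S        f h f h $  expand S -> f G f D
  2  $ D f G f  f h f h $  match f
  3  $ D f G    h f h $    expand G -> h
  4  $ D f h    h f h $    match h
  5  $ D f      f h $      match f
Stack after step 5: $ D (top = D).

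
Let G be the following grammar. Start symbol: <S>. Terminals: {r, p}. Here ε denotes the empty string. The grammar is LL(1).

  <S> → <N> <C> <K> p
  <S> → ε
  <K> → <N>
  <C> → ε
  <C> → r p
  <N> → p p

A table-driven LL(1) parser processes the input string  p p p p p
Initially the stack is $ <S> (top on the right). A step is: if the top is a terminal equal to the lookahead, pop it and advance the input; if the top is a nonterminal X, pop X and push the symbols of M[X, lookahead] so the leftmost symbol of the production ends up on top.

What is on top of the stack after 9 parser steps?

p

step 1: stack=$ <S>  input=p p p p p $  — expand <S> → <N> <C> <K> p
step 2: stack=$ p <K> <C> <N>  input=p p p p p $  — expand <N> → p p
step 3: stack=$ p <K> <C> p p  input=p p p p p $  — match p
step 4: stack=$ p <K> <C> p  input=p p p p $  — match p
step 5: stack=$ p <K> <C>  input=p p p $  — expand <C> → ε
step 6: stack=$ p <K>  input=p p p $  — expand <K> → <N>
step 7: stack=$ p <N>  input=p p p $  — expand <N> → p p
step 8: stack=$ p p p  input=p p p $  — match p
step 9: stack=$ p p  input=p p $  — match p
Stack after step 9: $ p (top = p).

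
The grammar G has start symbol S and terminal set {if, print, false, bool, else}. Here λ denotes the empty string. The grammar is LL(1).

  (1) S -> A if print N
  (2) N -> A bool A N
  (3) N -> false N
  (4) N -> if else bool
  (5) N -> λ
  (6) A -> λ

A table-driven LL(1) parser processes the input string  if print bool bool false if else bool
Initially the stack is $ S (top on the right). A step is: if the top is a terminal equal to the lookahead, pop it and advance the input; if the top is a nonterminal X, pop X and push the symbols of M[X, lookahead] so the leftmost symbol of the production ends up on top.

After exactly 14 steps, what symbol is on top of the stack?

      Stack           Input                                    Action
   1  $ S             if print bool bool false if else bool $  expand S -> A if print N
   2  $ N print if A  if print bool bool false if else bool $  expand A -> λ
   3  $ N print if    if print bool bool false if else bool $  match if
   4  $ N print       print bool bool false if else bool $     match print
   5  $ N             bool bool false if else bool $           expand N -> A bool A N
   6  $ N A bool A    bool bool false if else bool $           expand A -> λ
   7  $ N A bool      bool bool false if else bool $           match bool
   8  $ N A           bool false if else bool $                expand A -> λ
   9  $ N             bool false if else bool $                expand N -> A bool A N
  10  $ N A bool A    bool false if else bool $                expand A -> λ
  11  $ N A bool      bool false if else bool $                match bool
  12  $ N A           false if else bool $                     expand A -> λ
  13  $ N             false if else bool $                     expand N -> false N
  14  $ N false       false if else bool $                     match false
Stack after step 14: $ N (top = N).

N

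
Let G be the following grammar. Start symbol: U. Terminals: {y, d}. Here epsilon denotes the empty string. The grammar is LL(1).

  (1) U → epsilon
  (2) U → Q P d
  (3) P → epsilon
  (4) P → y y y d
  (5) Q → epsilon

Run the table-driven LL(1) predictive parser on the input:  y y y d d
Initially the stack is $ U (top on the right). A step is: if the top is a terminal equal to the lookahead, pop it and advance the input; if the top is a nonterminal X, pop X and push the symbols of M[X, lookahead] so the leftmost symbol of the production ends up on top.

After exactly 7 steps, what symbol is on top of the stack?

d

step 1: stack=$ U  input=y y y d d $  — expand U → Q P d
step 2: stack=$ d P Q  input=y y y d d $  — expand Q → epsilon
step 3: stack=$ d P  input=y y y d d $  — expand P → y y y d
step 4: stack=$ d d y y y  input=y y y d d $  — match y
step 5: stack=$ d d y y  input=y y d d $  — match y
step 6: stack=$ d d y  input=y d d $  — match y
step 7: stack=$ d d  input=d d $  — match d
Stack after step 7: $ d (top = d).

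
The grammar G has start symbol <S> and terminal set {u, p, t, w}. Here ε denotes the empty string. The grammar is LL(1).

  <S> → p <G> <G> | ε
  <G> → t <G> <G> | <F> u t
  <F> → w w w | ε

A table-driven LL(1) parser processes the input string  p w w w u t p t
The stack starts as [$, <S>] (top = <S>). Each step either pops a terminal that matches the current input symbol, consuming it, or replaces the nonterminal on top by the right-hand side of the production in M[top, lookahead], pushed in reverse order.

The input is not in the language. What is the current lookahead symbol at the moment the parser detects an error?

step 1: stack=$ <S>  input=p w w w u t p t $  — expand <S> → p <G> <G>
step 2: stack=$ <G> <G> p  input=p w w w u t p t $  — match p
step 3: stack=$ <G> <G>  input=w w w u t p t $  — expand <G> → <F> u t
step 4: stack=$ <G> t u <F>  input=w w w u t p t $  — expand <F> → w w w
step 5: stack=$ <G> t u w w w  input=w w w u t p t $  — match w
step 6: stack=$ <G> t u w w  input=w w u t p t $  — match w
step 7: stack=$ <G> t u w  input=w u t p t $  — match w
step 8: stack=$ <G> t u  input=u t p t $  — match u
step 9: stack=$ <G> t  input=t p t $  — match t
step 10: stack=$ <G>  input=p t $  — error: M[<G>, p] is empty

p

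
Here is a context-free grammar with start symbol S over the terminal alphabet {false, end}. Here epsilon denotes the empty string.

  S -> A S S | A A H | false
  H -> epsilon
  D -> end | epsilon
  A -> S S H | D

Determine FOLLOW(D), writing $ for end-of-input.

{$, end, false}

FIRST(H): from H->epsilon we get {epsilon}. So FIRST(H) = {epsilon}.
FIRST(D): from D->end we get {end}; from D->epsilon we get {epsilon}. So FIRST(D) = {epsilon, end}.
FIRST(S): from S->A S S we get {epsilon, end, false}; from S->A A H we get {epsilon, end, false}; from S->false we get {false}. So FIRST(S) = {epsilon, end, false}.
FIRST(A): from A->S S H we get {epsilon, end, false}; from A->D we get {epsilon, end}. So FIRST(A) = {epsilon, end, false}.
FOLLOW(S) includes $ since S is the start symbol.
FOLLOW(S): in S->A S S (occurrence 1), S is followed by S with FIRST {epsilon, end, false}; in S->A S S (occurrence 1), the suffix after S is nullable (adds nothing new); in S->A S S (occurrence 2), the suffix after S is empty (adds nothing new); in A->S S H (occurrence 1), S is followed by S H with FIRST {epsilon, end, false}; in A->S S H (occurrence 1), the suffix after S is nullable, so FOLLOW(S) ⊇ FOLLOW(A) = {$, end, false}; in A->S S H (occurrence 2), S is followed by H with FIRST {epsilon}; in A->S S H (occurrence 2), the suffix after S is nullable, so FOLLOW(S) ⊇ FOLLOW(A) = {$, end, false}. Thus FOLLOW(S) = {$, end, false}.
FOLLOW(A): in S->A S S, A is followed by S S with FIRST {epsilon, end, false}; in S->A S S, the suffix after A is nullable, so FOLLOW(A) ⊇ FOLLOW(S) = {$, end, false}; in S->A A H (occurrence 1), A is followed by A H with FIRST {epsilon, end, false}; in S->A A H (occurrence 1), the suffix after A is nullable, so FOLLOW(A) ⊇ FOLLOW(S) = {$, end, false}; in S->A A H (occurrence 2), A is followed by H with FIRST {epsilon}; in S->A A H (occurrence 2), the suffix after A is nullable, so FOLLOW(A) ⊇ FOLLOW(S) = {$, end, false}. Thus FOLLOW(A) = {$, end, false}.
FOLLOW(H): in S->A A H, the suffix after H is empty, so FOLLOW(H) ⊇ FOLLOW(S) = {$, end, false}; in A->S S H, the suffix after H is empty, so FOLLOW(H) ⊇ FOLLOW(A) = {$, end, false}. Thus FOLLOW(H) = {$, end, false}.
FOLLOW(D): in A->D, the suffix after D is empty, so FOLLOW(D) ⊇ FOLLOW(A) = {$, end, false}. Thus FOLLOW(D) = {$, end, false}.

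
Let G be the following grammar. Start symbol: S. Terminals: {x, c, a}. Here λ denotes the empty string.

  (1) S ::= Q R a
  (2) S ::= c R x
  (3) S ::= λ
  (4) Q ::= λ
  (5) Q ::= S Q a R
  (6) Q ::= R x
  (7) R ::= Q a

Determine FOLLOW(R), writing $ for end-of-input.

{a, c, x}

FIRST(S): from S::=Q R a we get {a, c}; from S::=c R x we get {c}; from S::=λ we get {λ}. So FIRST(S) = {λ, a, c}.
FIRST(Q): from Q::=λ we get {λ}; from Q::=S Q a R we get {a, c}; from Q::=R x we get {a, c}. So FIRST(Q) = {λ, a, c}.
FIRST(R): from R::=Q a we get {a, c}. So FIRST(R) = {a, c}.
FOLLOW(S) includes $ since S is the start symbol.
FOLLOW(S): in Q::=S Q a R, S is followed by Q a R with FIRST {a, c}. Thus FOLLOW(S) = {$, a, c}.
FOLLOW(Q): in S::=Q R a, Q is followed by R a with FIRST {a, c}; in Q::=S Q a R, Q is followed by a R with FIRST {a}; in R::=Q a, Q is followed by a with FIRST {a}. Thus FOLLOW(Q) = {a, c}.
FOLLOW(R): in S::=Q R a, R is followed by a with FIRST {a}; in S::=c R x, R is followed by x with FIRST {x}; in Q::=S Q a R, the suffix after R is empty, so FOLLOW(R) ⊇ FOLLOW(Q) = {a, c}; in Q::=R x, R is followed by x with FIRST {x}. Thus FOLLOW(R) = {a, c, x}.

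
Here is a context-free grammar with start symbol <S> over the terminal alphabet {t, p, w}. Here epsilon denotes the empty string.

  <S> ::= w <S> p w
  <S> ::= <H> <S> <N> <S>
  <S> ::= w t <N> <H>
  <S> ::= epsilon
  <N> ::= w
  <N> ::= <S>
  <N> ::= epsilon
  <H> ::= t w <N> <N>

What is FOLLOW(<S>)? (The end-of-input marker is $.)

FIRST(<H>) = {t}
FIRST(<S>) = {epsilon, t, w}  (via <H> <S> <N> <S>)
FIRST(<N>) = {epsilon, t, w}  (via <S>)
FOLLOW(<S>) includes $ since <S> is the start symbol.
FOLLOW(<S>): in <S>::=w <S> p w, <S> is followed by p w with FIRST {p}; in <S>::=<H> <S> <N> <S> (occurrence 1), <S> is followed by <N> <S> with FIRST {epsilon, t, w}; in <S>::=<H> <S> <N> <S> (occurrence 1), the suffix after <S> is nullable (adds nothing new); in <S>::=<H> <S> <N> <S> (occurrence 2), the suffix after <S> is empty (adds nothing new); in <N>::=<S>, the suffix after <S> is empty, so FOLLOW(<S>) ⊇ FOLLOW(<N>) = {$, p, t, w}. Thus FOLLOW(<S>) = {$, p, t, w}.
FOLLOW(<H>): in <S>::=<H> <S> <N> <S>, <H> is followed by <S> <N> <S> with FIRST {epsilon, t, w}; in <S>::=<H> <S> <N> <S>, the suffix after <H> is nullable, so FOLLOW(<H>) ⊇ FOLLOW(<S>) = {$, p, t, w}; in <S>::=w t <N> <H>, the suffix after <H> is empty, so FOLLOW(<H>) ⊇ FOLLOW(<S>) = {$, p, t, w}. Thus FOLLOW(<H>) = {$, p, t, w}.
FOLLOW(<N>): in <S>::=<H> <S> <N> <S>, <N> is followed by <S> with FIRST {epsilon, t, w}; in <S>::=<H> <S> <N> <S>, the suffix after <N> is nullable, so FOLLOW(<N>) ⊇ FOLLOW(<S>) = {$, p, t, w}; in <S>::=w t <N> <H>, <N> is followed by <H> with FIRST {t}; in <H>::=t w <N> <N> (occurrence 1), <N> is followed by <N> with FIRST {epsilon, t, w}; in <H>::=t w <N> <N> (occurrence 1), the suffix after <N> is nullable, so FOLLOW(<N>) ⊇ FOLLOW(<H>) = {$, p, t, w}; in <H>::=t w <N> <N> (occurrence 2), the suffix after <N> is empty, so FOLLOW(<N>) ⊇ FOLLOW(<H>) = {$, p, t, w}. Thus FOLLOW(<N>) = {$, p, t, w}.

{$, p, t, w}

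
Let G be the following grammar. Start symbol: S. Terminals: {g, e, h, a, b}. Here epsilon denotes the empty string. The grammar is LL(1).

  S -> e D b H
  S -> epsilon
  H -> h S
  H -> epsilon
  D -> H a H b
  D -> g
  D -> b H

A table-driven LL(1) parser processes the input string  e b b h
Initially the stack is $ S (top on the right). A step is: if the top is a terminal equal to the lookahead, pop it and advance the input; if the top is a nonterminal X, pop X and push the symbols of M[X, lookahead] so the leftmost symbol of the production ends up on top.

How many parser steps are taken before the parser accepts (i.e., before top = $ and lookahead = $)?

     Stack      Input      Action
  1  $ S        e b b h $  expand S -> e D b H
  2  $ H b D e  e b b h $  match e
  3  $ H b D    b b h $    expand D -> b H
  4  $ H b H b  b b h $    match b
  5  $ H b H    b h $      expand H -> epsilon
  6  $ H b      b h $      match b
  7  $ H        h $        expand H -> h S
  8  $ S h      h $        match h
  9  $ S        $          expand S -> epsilon
Accept reached after 9 steps.

9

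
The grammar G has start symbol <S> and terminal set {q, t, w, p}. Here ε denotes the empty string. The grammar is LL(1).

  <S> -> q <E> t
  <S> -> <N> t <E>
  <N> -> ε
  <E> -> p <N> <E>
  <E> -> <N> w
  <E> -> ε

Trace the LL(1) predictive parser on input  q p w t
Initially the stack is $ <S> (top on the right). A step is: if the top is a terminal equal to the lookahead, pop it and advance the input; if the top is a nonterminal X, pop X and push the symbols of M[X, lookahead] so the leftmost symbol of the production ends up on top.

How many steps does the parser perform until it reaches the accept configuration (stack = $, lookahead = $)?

9

step 1: stack=$ <S>  input=q p w t $  — expand <S> -> q <E> t
step 2: stack=$ t <E> q  input=q p w t $  — match q
step 3: stack=$ t <E>  input=p w t $  — expand <E> -> p <N> <E>
step 4: stack=$ t <E> <N> p  input=p w t $  — match p
step 5: stack=$ t <E> <N>  input=w t $  — expand <N> -> ε
step 6: stack=$ t <E>  input=w t $  — expand <E> -> <N> w
step 7: stack=$ t w <N>  input=w t $  — expand <N> -> ε
step 8: stack=$ t w  input=w t $  — match w
step 9: stack=$ t  input=t $  — match t
Accept reached after 9 steps.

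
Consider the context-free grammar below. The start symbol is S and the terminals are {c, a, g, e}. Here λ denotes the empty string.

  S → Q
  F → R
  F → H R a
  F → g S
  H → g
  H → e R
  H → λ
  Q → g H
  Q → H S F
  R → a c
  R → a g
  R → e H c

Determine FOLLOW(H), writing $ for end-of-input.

FIRST(H): from H→g we get {g}; from H→e R we get {e}; from H→λ we get {λ}. So FIRST(H) = {λ, e, g}.
FIRST(R): from R→a c we get {a}; from R→a g we get {a}; from R→e H c we get {e}. So FIRST(R) = {a, e}.
FIRST(F): from F→R we get {a, e}; from F→H R a we get {a, e, g}; from F→g S we get {g}. So FIRST(F) = {a, e, g}.
FIRST(S): from S→Q we get {e, g}. So FIRST(S) = {e, g}.
FIRST(Q): from Q→g H we get {g}; from Q→H S F we get {e, g}. So FIRST(Q) = {e, g}.
FOLLOW(S) includes $ since S is the start symbol.
FOLLOW(S): in F→g S, the suffix after S is empty, so FOLLOW(S) ⊇ FOLLOW(F) = {$, a, e, g}; in Q→H S F, S is followed by F with FIRST {a, e, g}. Thus FOLLOW(S) = {$, a, e, g}.
FOLLOW(Q): in S→Q, the suffix after Q is empty, so FOLLOW(Q) ⊇ FOLLOW(S) = {$, a, e, g}. Thus FOLLOW(Q) = {$, a, e, g}.
FOLLOW(F): in Q→H S F, the suffix after F is empty, so FOLLOW(F) ⊇ FOLLOW(Q) = {$, a, e, g}. Thus FOLLOW(F) = {$, a, e, g}.
FOLLOW(H): in F→H R a, H is followed by R a with FIRST {a, e}; in Q→g H, the suffix after H is empty, so FOLLOW(H) ⊇ FOLLOW(Q) = {$, a, e, g}; in Q→H S F, H is followed by S F with FIRST {e, g}; in R→e H c, H is followed by c with FIRST {c}. Thus FOLLOW(H) = {$, a, c, e, g}.
FOLLOW(R): in F→R, the suffix after R is empty, so FOLLOW(R) ⊇ FOLLOW(F) = {$, a, e, g}; in F→H R a, R is followed by a with FIRST {a}; in H→e R, the suffix after R is empty, so FOLLOW(R) ⊇ FOLLOW(H) = {$, a, c, e, g}. Thus FOLLOW(R) = {$, a, c, e, g}.

{$, a, c, e, g}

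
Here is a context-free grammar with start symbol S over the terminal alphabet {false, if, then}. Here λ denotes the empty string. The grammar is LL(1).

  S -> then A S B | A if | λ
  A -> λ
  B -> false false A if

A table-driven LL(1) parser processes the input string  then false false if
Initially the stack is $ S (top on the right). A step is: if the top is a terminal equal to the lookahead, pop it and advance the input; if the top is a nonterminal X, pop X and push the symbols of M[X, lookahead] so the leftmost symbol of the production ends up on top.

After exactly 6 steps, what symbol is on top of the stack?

     Stack               Input                  Action
  1  $ S                 then false false if $  expand S -> then A S B
  2  $ B S A then        then false false if $  match then
  3  $ B S A             false false if $       expand A -> λ
  4  $ B S               false false if $       expand S -> λ
  5  $ B                 false false if $       expand B -> false false A if
  6  $ if A false false  false false if $       match false
Stack after step 6: $ if A false (top = false).

false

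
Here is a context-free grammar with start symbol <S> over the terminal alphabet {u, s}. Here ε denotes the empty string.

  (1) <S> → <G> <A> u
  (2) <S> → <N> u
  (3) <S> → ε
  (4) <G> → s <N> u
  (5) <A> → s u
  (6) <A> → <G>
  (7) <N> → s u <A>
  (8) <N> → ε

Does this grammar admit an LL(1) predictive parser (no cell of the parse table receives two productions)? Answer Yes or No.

FIRST(<S>) = {ε, s, u}
FIRST(<G>) = {s}
FIRST(<A>) = {s}
FIRST(<N>) = {ε, s}
FOLLOW(<S>) = {$}
FOLLOW(<G>) = {s, u}
FOLLOW(<A>) = {u}
FOLLOW(<N>) = {u}
Cell M[<A>, s] receives both <A> → s u and <A> → <G> — the grammar is not LL(1).

No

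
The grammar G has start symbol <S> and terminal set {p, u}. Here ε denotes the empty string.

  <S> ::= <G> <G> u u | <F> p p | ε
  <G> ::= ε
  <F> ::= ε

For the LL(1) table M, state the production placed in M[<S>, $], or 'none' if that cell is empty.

<S> ::= ε

FIRST(<G>): from <G>::=ε we get {ε}. So FIRST(<G>) = {ε}.
FIRST(<F>): from <F>::=ε we get {ε}. So FIRST(<F>) = {ε}.
FIRST(<S>): from <S>::=<G> <G> u u we get {u}; from <S>::=<F> p p we get {p}; from <S>::=ε we get {ε}. So FIRST(<S>) = {ε, p, u}.
FOLLOW(<S>) includes $ since <S> is the start symbol.
FOLLOW(<S>): <S> appears on no right-hand side. Thus FOLLOW(<S>) = {$}.
For <S> ::= <G> <G> u u: FIRST(<G> <G> u u) = {u}, so it goes in M[<S>, t] for t ∈ {u}.
For <S> ::= <F> p p: FIRST(<F> p p) = {p}, so it goes in M[<S>, t] for t ∈ {p}.
For <S> ::= ε: FIRST(ε) = {ε}, so it goes in M[<S>, t] for t ∈ {}; since ε ∈ FIRST, also for every t ∈ FOLLOW(<S>) = {$}.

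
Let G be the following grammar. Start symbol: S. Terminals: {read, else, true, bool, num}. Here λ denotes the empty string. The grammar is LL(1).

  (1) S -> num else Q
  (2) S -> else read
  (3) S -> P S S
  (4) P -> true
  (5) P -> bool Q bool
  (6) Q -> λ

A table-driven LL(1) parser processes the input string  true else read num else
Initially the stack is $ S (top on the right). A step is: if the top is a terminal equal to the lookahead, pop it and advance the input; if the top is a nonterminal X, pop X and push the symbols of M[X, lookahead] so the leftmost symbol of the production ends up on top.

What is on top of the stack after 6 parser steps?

S

     Stack          Input                      Action
  1  $ S            true else read num else $  expand S -> P S S
  2  $ S S P        true else read num else $  expand P -> true
  3  $ S S true     true else read num else $  match true
  4  $ S S          else read num else $       expand S -> else read
  5  $ S read else  else read num else $       match else
  6  $ S read       read num else $            match read
Stack after step 6: $ S (top = S).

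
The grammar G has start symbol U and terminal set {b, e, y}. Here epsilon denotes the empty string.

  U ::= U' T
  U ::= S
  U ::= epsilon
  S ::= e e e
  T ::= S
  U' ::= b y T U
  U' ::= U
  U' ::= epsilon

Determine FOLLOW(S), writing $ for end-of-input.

FIRST(S) = {e}
FIRST(T) = {e}  (via S)
FIRST(U) = {epsilon, b, e}  (via U' T, S)
FIRST(U') = {epsilon, b, e}  (via U)
FOLLOW(U) includes $ since U is the start symbol.
FOLLOW(U'): in U::=U' T, U' is followed by T with FIRST {e}. Thus FOLLOW(U') = {e}.
FOLLOW(U): in U'::=b y T U, the suffix after U is empty, so FOLLOW(U) ⊇ FOLLOW(U') = {e}; in U'::=U, the suffix after U is empty, so FOLLOW(U) ⊇ FOLLOW(U') = {e}. Thus FOLLOW(U) = {$, e}.
FOLLOW(T): in U::=U' T, the suffix after T is empty, so FOLLOW(T) ⊇ FOLLOW(U) = {$, e}; in U'::=b y T U, T is followed by U with FIRST {epsilon, b, e}; in U'::=b y T U, the suffix after T is nullable, so FOLLOW(T) ⊇ FOLLOW(U') = {e}. Thus FOLLOW(T) = {$, b, e}.
FOLLOW(S): in U::=S, the suffix after S is empty, so FOLLOW(S) ⊇ FOLLOW(U) = {$, e}; in T::=S, the suffix after S is empty, so FOLLOW(S) ⊇ FOLLOW(T) = {$, b, e}. Thus FOLLOW(S) = {$, b, e}.

{$, b, e}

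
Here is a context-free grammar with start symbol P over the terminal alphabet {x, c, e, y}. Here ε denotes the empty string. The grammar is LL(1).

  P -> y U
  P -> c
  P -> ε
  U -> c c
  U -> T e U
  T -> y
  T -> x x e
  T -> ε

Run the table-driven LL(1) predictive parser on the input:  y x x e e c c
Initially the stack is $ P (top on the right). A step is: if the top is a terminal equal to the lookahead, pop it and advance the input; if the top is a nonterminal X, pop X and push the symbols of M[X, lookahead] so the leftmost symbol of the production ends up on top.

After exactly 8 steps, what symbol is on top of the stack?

     Stack        Input            Action
  1  $ P          y x x e e c c $  expand P -> y U
  2  $ U y        y x x e e c c $  match y
  3  $ U          x x e e c c $    expand U -> T e U
  4  $ U e T      x x e e c c $    expand T -> x x e
  5  $ U e e x x  x x e e c c $    match x
  6  $ U e e x    x e e c c $      match x
  7  $ U e e      e e c c $        match e
  8  $ U e        e c c $          match e
Stack after step 8: $ U (top = U).

U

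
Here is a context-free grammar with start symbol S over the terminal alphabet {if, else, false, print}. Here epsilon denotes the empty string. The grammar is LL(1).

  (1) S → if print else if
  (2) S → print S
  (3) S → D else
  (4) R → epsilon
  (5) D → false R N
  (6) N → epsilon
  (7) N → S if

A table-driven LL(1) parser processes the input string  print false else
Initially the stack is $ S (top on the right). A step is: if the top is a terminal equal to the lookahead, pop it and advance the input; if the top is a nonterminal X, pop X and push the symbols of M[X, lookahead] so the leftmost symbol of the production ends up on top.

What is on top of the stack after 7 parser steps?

else

step 1: stack=$ S  input=print false else $  — expand S → print S
step 2: stack=$ S print  input=print false else $  — match print
step 3: stack=$ S  input=false else $  — expand S → D else
step 4: stack=$ else D  input=false else $  — expand D → false R N
step 5: stack=$ else N R false  input=false else $  — match false
step 6: stack=$ else N R  input=else $  — expand R → epsilon
step 7: stack=$ else N  input=else $  — expand N → epsilon
Stack after step 7: $ else (top = else).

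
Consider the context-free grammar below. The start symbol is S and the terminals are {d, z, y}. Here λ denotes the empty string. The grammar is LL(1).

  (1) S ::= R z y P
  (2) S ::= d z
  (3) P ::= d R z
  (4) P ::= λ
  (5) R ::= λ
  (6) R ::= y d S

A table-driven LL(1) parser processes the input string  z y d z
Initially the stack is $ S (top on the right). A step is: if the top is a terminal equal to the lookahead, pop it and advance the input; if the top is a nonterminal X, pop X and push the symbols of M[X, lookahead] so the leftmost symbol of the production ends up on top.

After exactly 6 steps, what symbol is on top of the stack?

     Stack      Input      Action
  1  $ S        z y d z $  expand S ::= R z y P
  2  $ P y z R  z y d z $  expand R ::= λ
  3  $ P y z    z y d z $  match z
  4  $ P y      y d z $    match y
  5  $ P        d z $      expand P ::= d R z
  6  $ z R d    d z $      match d
Stack after step 6: $ z R (top = R).

R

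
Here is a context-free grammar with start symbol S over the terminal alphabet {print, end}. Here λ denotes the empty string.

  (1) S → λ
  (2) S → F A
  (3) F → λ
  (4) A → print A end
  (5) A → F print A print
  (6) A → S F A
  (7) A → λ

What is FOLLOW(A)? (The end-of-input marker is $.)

{$, end, print}

FIRST(F) = {λ}
FIRST(S) = {λ, print}  (via F A)
FIRST(A) = {λ, print}  (via F print A print, S F A)
FOLLOW(S) includes $ since S is the start symbol.
FOLLOW(S): in A→S F A, S is followed by F A with FIRST {λ, print}; in A→S F A, the suffix after S is nullable, so FOLLOW(S) ⊇ FOLLOW(A) = {$, end, print}. Thus FOLLOW(S) = {$, end, print}.
FOLLOW(A): in S→F A, the suffix after A is empty, so FOLLOW(A) ⊇ FOLLOW(S) = {$, end, print}; in A→print A end, A is followed by end with FIRST {end}; in A→F print A print, A is followed by print with FIRST {print}; in A→S F A, the suffix after A is empty (adds nothing new). Thus FOLLOW(A) = {$, end, print}.
FOLLOW(F): in S→F A, F is followed by A with FIRST {λ, print}; in S→F A, the suffix after F is nullable, so FOLLOW(F) ⊇ FOLLOW(S) = {$, end, print}; in A→F print A print, F is followed by print A print with FIRST {print}; in A→S F A, F is followed by A with FIRST {λ, print}; in A→S F A, the suffix after F is nullable, so FOLLOW(F) ⊇ FOLLOW(A) = {$, end, print}. Thus FOLLOW(F) = {$, end, print}.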